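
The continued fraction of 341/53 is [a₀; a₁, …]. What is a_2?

341 = 6·53 + 23   →  a_0 = 6
53 = 2·23 + 7   →  a_1 = 2
23 = 3·7 + 2   →  a_2 = 3

3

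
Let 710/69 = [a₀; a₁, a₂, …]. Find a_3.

4

710 = 10·69 + 20   →  a_0 = 10
69 = 3·20 + 9   →  a_1 = 3
20 = 2·9 + 2   →  a_2 = 2
9 = 4·2 + 1   →  a_3 = 4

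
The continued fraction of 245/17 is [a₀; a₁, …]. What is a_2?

245 = 14·17 + 7   →  a_0 = 14
17 = 2·7 + 3   →  a_1 = 2
7 = 2·3 + 1   →  a_2 = 2

2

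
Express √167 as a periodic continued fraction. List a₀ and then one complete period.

a₀ = ⌊√167⌋ = 12.
With m₀=0, d₀=1 and mₖ₊₁ = dₖaₖ − mₖ, dₖ₊₁ = (n − mₖ₊₁²)/dₖ, aₖ₊₁ = ⌊(a₀+mₖ₊₁)/dₖ₊₁⌋:
  k=1: m=12, d=23, a=1
  k=2: m=11, d=2, a=11
  k=3: m=11, d=23, a=1
  k=4: m=12, d=1, a=24
d=1 and a=2a₀=24 at k=4, so the next step gives (m, d) = (12, 23) again — its k=1 value — and the period has length 4.

[12; 1, 11, 1, 24]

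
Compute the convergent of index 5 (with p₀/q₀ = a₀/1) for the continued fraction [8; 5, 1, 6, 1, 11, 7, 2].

4559/558

Using pₖ = aₖpₖ₋₁ + pₖ₋₂, qₖ = aₖqₖ₋₁ + qₖ₋₂ (with p₋₁=1, p₋₂=0, q₋₁=0, q₋₂=1):
  k=0: a=8, p=8, q=1
  k=1: a=5, p=41, q=5
  k=2: a=1, p=49, q=6
  k=3: a=6, p=335, q=41
  k=4: a=1, p=384, q=47
  k=5: a=11, p=4559, q=558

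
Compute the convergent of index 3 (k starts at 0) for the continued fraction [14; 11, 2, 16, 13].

5339/379

Using pₖ = aₖpₖ₋₁ + pₖ₋₂, qₖ = aₖqₖ₋₁ + qₖ₋₂ (with p₋₁=1, p₋₂=0, q₋₁=0, q₋₂=1):
  k=0: a=14, p=14, q=1
  k=1: a=11, p=155, q=11
  k=2: a=2, p=324, q=23
  k=3: a=16, p=5339, q=379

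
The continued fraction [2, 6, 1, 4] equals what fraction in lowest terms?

73/34

Fold from the inside: start with 4/1.
  1 + 1/4 = 5/4
  6 + 4/5 = 34/5
  2 + 5/34 = 73/34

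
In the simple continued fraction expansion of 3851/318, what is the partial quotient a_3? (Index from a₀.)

3851 = 12·318 + 35   →  a_0 = 12
318 = 9·35 + 3   →  a_1 = 9
35 = 11·3 + 2   →  a_2 = 11
3 = 1·2 + 1   →  a_3 = 1

1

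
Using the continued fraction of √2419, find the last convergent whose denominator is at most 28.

541/11

√2419 = [49; 5, 2, 5, 98, …] (period length 4).
Convergents:
  p_0/q_0 = 49/1
  p_1/q_1 = 246/5
  p_2/q_2 = 541/11
  p_3/q_3 = 2951/60
q_2 = 11 ≤ 28 < 60 = q_3, so the answer is 541/11.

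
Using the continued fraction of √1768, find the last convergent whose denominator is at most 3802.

74214/1765

√1768 = [42; 21, 84, …] (period length 2).
Convergents:
  p_0/q_0 = 42/1
  p_1/q_1 = 883/21
  p_2/q_2 = 74214/1765
  p_3/q_3 = 1559377/37086
q_2 = 1765 ≤ 3802 < 37086 = q_3, so the answer is 74214/1765.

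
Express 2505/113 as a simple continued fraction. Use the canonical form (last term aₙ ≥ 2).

2505 = 22·113 + 19
113 = 5·19 + 18
19 = 1·18 + 1
18 = 18·1 + 0  (stop)
So 2505/113 = [22; 5, 1, 18].

[22; 5, 1, 18]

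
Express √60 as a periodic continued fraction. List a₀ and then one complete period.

[7; 1, 2, 1, 14]

a₀ = ⌊√60⌋ = 7.
With m₀=0, d₀=1 and mₖ₊₁ = dₖaₖ − mₖ, dₖ₊₁ = (n − mₖ₊₁²)/dₖ, aₖ₊₁ = ⌊(a₀+mₖ₊₁)/dₖ₊₁⌋:
  k=1: m=7, d=11, a=1
  k=2: m=4, d=4, a=2
  k=3: m=4, d=11, a=1
  k=4: m=7, d=1, a=14
d=1 and a=2a₀=14 at k=4, so the next step gives (m, d) = (7, 11) again — its k=1 value — and the period has length 4.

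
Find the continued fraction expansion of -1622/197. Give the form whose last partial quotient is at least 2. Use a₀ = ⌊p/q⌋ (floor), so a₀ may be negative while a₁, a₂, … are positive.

[-9; 1, 3, 3, 1, 1, 6]

-1622 = -9×197 + 151
197 = 1×151 + 46
151 = 3×46 + 13
46 = 3×13 + 7
13 = 1×7 + 6
7 = 1×6 + 1
6 = 6×1 + 0  (stop)
So -1622/197 = [-9; 1, 3, 3, 1, 1, 6].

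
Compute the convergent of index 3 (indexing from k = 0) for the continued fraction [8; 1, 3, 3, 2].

114/13

Using pₖ = aₖpₖ₋₁ + pₖ₋₂, qₖ = aₖqₖ₋₁ + qₖ₋₂ (with p₋₁=1, p₋₂=0, q₋₁=0, q₋₂=1):
  k=0: a=8, p=8, q=1
  k=1: a=1, p=9, q=1
  k=2: a=3, p=35, q=4
  k=3: a=3, p=114, q=13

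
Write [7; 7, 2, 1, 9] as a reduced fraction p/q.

Fold from the inside: start with 9/1.
  1 + 1/9 = 10/9
  2 + 9/10 = 29/10
  7 + 10/29 = 213/29
  7 + 29/213 = 1520/213

1520/213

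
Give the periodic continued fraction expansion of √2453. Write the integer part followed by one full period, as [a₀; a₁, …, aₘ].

[49; 1, 1, 8, 1, 1, 98]

a₀ = ⌊√2453⌋ = 49.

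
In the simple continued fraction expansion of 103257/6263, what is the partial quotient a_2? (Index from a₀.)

103257 = 16·6263 + 3049   →  a_0 = 16
6263 = 2·3049 + 165   →  a_1 = 2
3049 = 18·165 + 79   →  a_2 = 18

18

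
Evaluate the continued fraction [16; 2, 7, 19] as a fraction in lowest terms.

4726/287

Fold from the inside: start with 19/1.
  7 + 1/19 = 134/19
  2 + 19/134 = 287/134
  16 + 134/287 = 4726/287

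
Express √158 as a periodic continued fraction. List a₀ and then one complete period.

[12; 1, 1, 3, 12, 3, 1, 1, 24]

a₀ = ⌊√158⌋ = 12.
With m₀=0, d₀=1 and mₖ₊₁ = dₖaₖ − mₖ, dₖ₊₁ = (n − mₖ₊₁²)/dₖ, aₖ₊₁ = ⌊(a₀+mₖ₊₁)/dₖ₊₁⌋:
  k=1: m=12, d=14, a=1
  k=2: m=2, d=11, a=1
  k=3: m=9, d=7, a=3
  k=4: m=12, d=2, a=12
  k=5: m=12, d=7, a=3
  k=6: m=9, d=11, a=1
  k=7: m=2, d=14, a=1
  k=8: m=12, d=1, a=24
d=1 and a=2a₀=24 at k=8, so the next step gives (m, d) = (12, 14) again — its k=1 value — and the period has length 8.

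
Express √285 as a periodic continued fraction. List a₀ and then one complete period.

a₀ = ⌊√285⌋ = 16.

[16; 1, 7, 2, 7, 1, 32]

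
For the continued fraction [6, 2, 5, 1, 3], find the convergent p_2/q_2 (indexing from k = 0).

71/11

Using pₖ = aₖpₖ₋₁ + pₖ₋₂, qₖ = aₖqₖ₋₁ + qₖ₋₂ (with p₋₁=1, p₋₂=0, q₋₁=0, q₋₂=1):
  k=0: a=6, p=6, q=1
  k=1: a=2, p=13, q=2
  k=2: a=5, p=71, q=11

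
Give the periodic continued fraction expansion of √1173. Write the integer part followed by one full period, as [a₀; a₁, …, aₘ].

[34; 4, 68]

a₀ = ⌊√1173⌋ = 34.
With m₀=0, d₀=1 and mₖ₊₁ = dₖaₖ − mₖ, dₖ₊₁ = (n − mₖ₊₁²)/dₖ, aₖ₊₁ = ⌊(a₀+mₖ₊₁)/dₖ₊₁⌋:
  k=1: m=34, d=17, a=4
  k=2: m=34, d=1, a=68
d=1 and a=2a₀=68 at k=2, so the next step gives (m, d) = (34, 17) again — its k=1 value — and the period has length 2.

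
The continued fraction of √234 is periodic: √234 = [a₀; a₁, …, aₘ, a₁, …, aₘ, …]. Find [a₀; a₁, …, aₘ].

[15; 3, 2, 1, 2, 1, 2, 3, 30]

a₀ = ⌊√234⌋ = 15.
With m₀=0, d₀=1 and mₖ₊₁ = dₖaₖ − mₖ, dₖ₊₁ = (n − mₖ₊₁²)/dₖ, aₖ₊₁ = ⌊(a₀+mₖ₊₁)/dₖ₊₁⌋:
  k=1: m=15, d=9, a=3
  k=2: m=12, d=10, a=2
  k=3: m=8, d=17, a=1
  k=4: m=9, d=9, a=2
  k=5: m=9, d=17, a=1
  k=6: m=8, d=10, a=2
  k=7: m=12, d=9, a=3
  k=8: m=15, d=1, a=30
d=1 and a=2a₀=30 at k=8, so the next step gives (m, d) = (15, 9) again — its k=1 value — and the period has length 8.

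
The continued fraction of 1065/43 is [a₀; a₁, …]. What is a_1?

1065 = 24·43 + 33   →  a_0 = 24
43 = 1·33 + 10   →  a_1 = 1

1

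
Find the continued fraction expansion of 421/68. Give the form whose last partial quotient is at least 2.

[6; 5, 4, 3]

421 = 6*68 + 13
68 = 5*13 + 3
13 = 4*3 + 1
3 = 3*1 + 0  (stop)
So 421/68 = [6; 5, 4, 3].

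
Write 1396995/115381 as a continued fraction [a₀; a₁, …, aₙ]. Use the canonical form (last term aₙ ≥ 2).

[12; 9, 3, 2, 9, 1, 8, 19]

1396995 = 12·115381 + 12423
115381 = 9·12423 + 3574
12423 = 3·3574 + 1701
3574 = 2·1701 + 172
1701 = 9·172 + 153
172 = 1·153 + 19
153 = 8·19 + 1
19 = 19·1 + 0  (stop)
So 1396995/115381 = [12; 9, 3, 2, 9, 1, 8, 19].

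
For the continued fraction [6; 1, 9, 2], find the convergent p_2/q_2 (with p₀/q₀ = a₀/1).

69/10

Using pₖ = aₖpₖ₋₁ + pₖ₋₂, qₖ = aₖqₖ₋₁ + qₖ₋₂ (with p₋₁=1, p₋₂=0, q₋₁=0, q₋₂=1):
  k=0: a=6, p=6, q=1
  k=1: a=1, p=7, q=1
  k=2: a=9, p=69, q=10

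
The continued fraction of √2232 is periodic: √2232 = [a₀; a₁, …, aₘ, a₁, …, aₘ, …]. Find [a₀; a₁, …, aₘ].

a₀ = ⌊√2232⌋ = 47.

[47; 4, 10, 4, 94]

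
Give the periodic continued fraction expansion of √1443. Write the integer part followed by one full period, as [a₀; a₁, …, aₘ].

a₀ = ⌊√1443⌋ = 37.
With m₀=0, d₀=1 and mₖ₊₁ = dₖaₖ − mₖ, dₖ₊₁ = (n − mₖ₊₁²)/dₖ, aₖ₊₁ = ⌊(a₀+mₖ₊₁)/dₖ₊₁⌋:
  k=1: m=37, d=74, a=1
  k=2: m=37, d=1, a=74
d=1 and a=2a₀=74 at k=2, so the next step gives (m, d) = (37, 74) again — its k=1 value — and the period has length 2.

[37; 1, 74]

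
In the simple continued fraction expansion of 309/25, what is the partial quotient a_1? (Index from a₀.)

309 = 12·25 + 9   →  a_0 = 12
25 = 2·9 + 7   →  a_1 = 2

2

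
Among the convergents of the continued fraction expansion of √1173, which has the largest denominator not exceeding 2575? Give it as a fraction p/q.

√1173 = [34; 4, 68, …] (period length 2).
Convergents:
  p_0/q_0 = 34/1
  p_1/q_1 = 137/4
  p_2/q_2 = 9350/273
  p_3/q_3 = 37537/1096
  p_4/q_4 = 2561866/74801
q_3 = 1096 ≤ 2575 < 74801 = q_4, so the answer is 37537/1096.

37537/1096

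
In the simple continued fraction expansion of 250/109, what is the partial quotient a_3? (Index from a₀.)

250 = 2·109 + 32   →  a_0 = 2
109 = 3·32 + 13   →  a_1 = 3
32 = 2·13 + 6   →  a_2 = 2
13 = 2·6 + 1   →  a_3 = 2

2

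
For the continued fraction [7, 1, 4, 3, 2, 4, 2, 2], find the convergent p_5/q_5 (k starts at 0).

1281/164

Using pₖ = aₖpₖ₋₁ + pₖ₋₂, qₖ = aₖqₖ₋₁ + qₖ₋₂ (with p₋₁=1, p₋₂=0, q₋₁=0, q₋₂=1):
  k=0: a=7, p=7, q=1
  k=1: a=1, p=8, q=1
  k=2: a=4, p=39, q=5
  k=3: a=3, p=125, q=16
  k=4: a=2, p=289, q=37
  k=5: a=4, p=1281, q=164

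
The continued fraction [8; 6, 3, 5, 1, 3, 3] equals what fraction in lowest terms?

12262/1503

Fold from the inside: start with 3/1.
  3 + 1/3 = 10/3
  1 + 3/10 = 13/10
  5 + 10/13 = 75/13
  3 + 13/75 = 238/75
  6 + 75/238 = 1503/238
  8 + 238/1503 = 12262/1503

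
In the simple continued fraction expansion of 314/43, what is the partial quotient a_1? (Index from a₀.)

314 = 7·43 + 13   →  a_0 = 7
43 = 3·13 + 4   →  a_1 = 3

3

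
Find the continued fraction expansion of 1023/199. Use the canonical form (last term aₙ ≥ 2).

1023 = 5·199 + 28
199 = 7·28 + 3
28 = 9·3 + 1
3 = 3·1 + 0  (stop)
So 1023/199 = [5; 7, 9, 3].

[5; 7, 9, 3]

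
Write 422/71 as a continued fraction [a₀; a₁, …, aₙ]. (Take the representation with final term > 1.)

[5; 1, 16, 1, 3]

422 = 5*71 + 67
71 = 1*67 + 4
67 = 16*4 + 3
4 = 1*3 + 1
3 = 3*1 + 0  (stop)
So 422/71 = [5; 1, 16, 1, 3].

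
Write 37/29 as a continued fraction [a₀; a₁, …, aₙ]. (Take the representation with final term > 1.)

37 = 1·29 + 8
29 = 3·8 + 5
8 = 1·5 + 3
5 = 1·3 + 2
3 = 1·2 + 1
2 = 2·1 + 0  (stop)
So 37/29 = [1; 3, 1, 1, 1, 2].

[1; 3, 1, 1, 1, 2]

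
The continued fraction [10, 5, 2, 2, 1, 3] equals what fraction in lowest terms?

1436/141

Fold from the inside: start with 3/1.
  1 + 1/3 = 4/3
  2 + 3/4 = 11/4
  2 + 4/11 = 26/11
  5 + 11/26 = 141/26
  10 + 26/141 = 1436/141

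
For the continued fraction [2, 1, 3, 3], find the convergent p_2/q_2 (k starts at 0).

Using pₖ = aₖpₖ₋₁ + pₖ₋₂, qₖ = aₖqₖ₋₁ + qₖ₋₂ (with p₋₁=1, p₋₂=0, q₋₁=0, q₋₂=1):
  k=0: a=2, p=2, q=1
  k=1: a=1, p=3, q=1
  k=2: a=3, p=11, q=4

11/4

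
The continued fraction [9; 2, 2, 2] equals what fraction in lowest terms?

113/12

Fold from the inside: start with 2/1.
  2 + 1/2 = 5/2
  2 + 2/5 = 12/5
  9 + 5/12 = 113/12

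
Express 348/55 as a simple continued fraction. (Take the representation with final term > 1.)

[6; 3, 18]

348 = 6*55 + 18
55 = 3*18 + 1
18 = 18*1 + 0  (stop)
So 348/55 = [6; 3, 18].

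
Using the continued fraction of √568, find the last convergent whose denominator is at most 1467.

√568 = [23; 1, 4, 1, 46, …] (period length 4).
Convergents:
  p_0/q_0 = 23/1
  p_1/q_1 = 24/1
  p_2/q_2 = 119/5
  p_3/q_3 = 143/6
  p_4/q_4 = 6697/281
  p_5/q_5 = 6840/287
  p_6/q_6 = 34057/1429
  p_7/q_7 = 40897/1716
q_6 = 1429 ≤ 1467 < 1716 = q_7, so the answer is 34057/1429.

34057/1429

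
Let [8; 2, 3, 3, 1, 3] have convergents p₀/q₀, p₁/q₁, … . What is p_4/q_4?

253/30

Using pₖ = aₖpₖ₋₁ + pₖ₋₂, qₖ = aₖqₖ₋₁ + qₖ₋₂ (with p₋₁=1, p₋₂=0, q₋₁=0, q₋₂=1):
  k=0: a=8, p=8, q=1
  k=1: a=2, p=17, q=2
  k=2: a=3, p=59, q=7
  k=3: a=3, p=194, q=23
  k=4: a=1, p=253, q=30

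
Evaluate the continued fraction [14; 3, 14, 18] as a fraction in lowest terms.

Using pₖ = aₖpₖ₋₁ + pₖ₋₂ and qₖ = aₖqₖ₋₁ + qₖ₋₂:
  k=0: a=14, p=14, q=1
  k=1: a=3, p=43, q=3
  k=2: a=14, p=616, q=43
  k=3: a=18, p=11131, q=777

11131/777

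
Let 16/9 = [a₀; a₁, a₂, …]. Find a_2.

3

16 = 1·9 + 7   →  a_0 = 1
9 = 1·7 + 2   →  a_1 = 1
7 = 3·2 + 1   →  a_2 = 3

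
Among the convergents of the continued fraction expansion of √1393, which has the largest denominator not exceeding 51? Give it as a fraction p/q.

1157/31

√1393 = [37; 3, 10, 3, 74, …] (period length 4).
Convergents:
  p_0/q_0 = 37/1
  p_1/q_1 = 112/3
  p_2/q_2 = 1157/31
  p_3/q_3 = 3583/96
q_2 = 31 ≤ 51 < 96 = q_3, so the answer is 1157/31.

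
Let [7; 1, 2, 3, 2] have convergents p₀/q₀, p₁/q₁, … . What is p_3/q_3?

77/10

Using pₖ = aₖpₖ₋₁ + pₖ₋₂, qₖ = aₖqₖ₋₁ + qₖ₋₂ (with p₋₁=1, p₋₂=0, q₋₁=0, q₋₂=1):
  k=0: a=7, p=7, q=1
  k=1: a=1, p=8, q=1
  k=2: a=2, p=23, q=3
  k=3: a=3, p=77, q=10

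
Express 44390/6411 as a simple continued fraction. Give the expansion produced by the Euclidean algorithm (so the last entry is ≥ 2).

44390 = 6*6411 + 5924
6411 = 1*5924 + 487
5924 = 12*487 + 80
487 = 6*80 + 7
80 = 11*7 + 3
7 = 2*3 + 1
3 = 3*1 + 0  (stop)
So 44390/6411 = [6; 1, 12, 6, 11, 2, 3].

[6; 1, 12, 6, 11, 2, 3]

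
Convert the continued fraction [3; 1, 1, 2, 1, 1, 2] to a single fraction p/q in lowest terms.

111/31

Using pₖ = aₖpₖ₋₁ + pₖ₋₂ and qₖ = aₖqₖ₋₁ + qₖ₋₂:
  k=0: a=3, p=3, q=1
  k=1: a=1, p=4, q=1
  k=2: a=1, p=7, q=2
  k=3: a=2, p=18, q=5
  k=4: a=1, p=25, q=7
  k=5: a=1, p=43, q=12
  k=6: a=2, p=111, q=31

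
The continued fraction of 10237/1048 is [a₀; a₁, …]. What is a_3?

3

10237 = 9·1048 + 805   →  a_0 = 9
1048 = 1·805 + 243   →  a_1 = 1
805 = 3·243 + 76   →  a_2 = 3
243 = 3·76 + 15   →  a_3 = 3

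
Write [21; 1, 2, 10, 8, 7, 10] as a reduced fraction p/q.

393031/18131

Fold from the inside: start with 10/1.
  7 + 1/10 = 71/10
  8 + 10/71 = 578/71
  10 + 71/578 = 5851/578
  2 + 578/5851 = 12280/5851
  1 + 5851/12280 = 18131/12280
  21 + 12280/18131 = 393031/18131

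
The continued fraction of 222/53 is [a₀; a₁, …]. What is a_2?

222 = 4·53 + 10   →  a_0 = 4
53 = 5·10 + 3   →  a_1 = 5
10 = 3·3 + 1   →  a_2 = 3

3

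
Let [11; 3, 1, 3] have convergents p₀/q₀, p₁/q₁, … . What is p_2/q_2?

45/4

Using pₖ = aₖpₖ₋₁ + pₖ₋₂, qₖ = aₖqₖ₋₁ + qₖ₋₂ (with p₋₁=1, p₋₂=0, q₋₁=0, q₋₂=1):
  k=0: a=11, p=11, q=1
  k=1: a=3, p=34, q=3
  k=2: a=1, p=45, q=4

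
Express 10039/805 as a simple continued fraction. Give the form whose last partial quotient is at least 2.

[12; 2, 8, 15, 1, 2]

10039 = 12*805 + 379
805 = 2*379 + 47
379 = 8*47 + 3
47 = 15*3 + 2
3 = 1*2 + 1
2 = 2*1 + 0  (stop)
So 10039/805 = [12; 2, 8, 15, 1, 2].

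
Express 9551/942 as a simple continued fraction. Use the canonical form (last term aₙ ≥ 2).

9551 = 10*942 + 131
942 = 7*131 + 25
131 = 5*25 + 6
25 = 4*6 + 1
6 = 6*1 + 0  (stop)
So 9551/942 = [10; 7, 5, 4, 6].

[10; 7, 5, 4, 6]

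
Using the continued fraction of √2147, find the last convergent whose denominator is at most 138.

√2147 = [46; 2, 1, 45, 1, 2, 92, …] (period length 6).
Convergents:
  p_0/q_0 = 46/1
  p_1/q_1 = 93/2
  p_2/q_2 = 139/3
  p_3/q_3 = 6348/137
  p_4/q_4 = 6487/140
q_3 = 137 ≤ 138 < 140 = q_4, so the answer is 6348/137.

6348/137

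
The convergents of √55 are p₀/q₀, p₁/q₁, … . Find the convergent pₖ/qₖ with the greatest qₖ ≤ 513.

√55 = [7; 2, 2, 2, 14, …] (period length 4).
Convergents:
  p_0/q_0 = 7/1
  p_1/q_1 = 15/2
  p_2/q_2 = 37/5
  p_3/q_3 = 89/12
  p_4/q_4 = 1283/173
  p_5/q_5 = 2655/358
  p_6/q_6 = 6593/889
q_5 = 358 ≤ 513 < 889 = q_6, so the answer is 2655/358.

2655/358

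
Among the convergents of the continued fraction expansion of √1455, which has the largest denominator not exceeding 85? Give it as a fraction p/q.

3166/83

√1455 = [38; 6, 1, 11, 1, 6, 76, …] (period length 6).
Convergents:
  p_0/q_0 = 38/1
  p_1/q_1 = 229/6
  p_2/q_2 = 267/7
  p_3/q_3 = 3166/83
  p_4/q_4 = 3433/90
q_3 = 83 ≤ 85 < 90 = q_4, so the answer is 3166/83.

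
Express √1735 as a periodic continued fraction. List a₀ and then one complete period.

a₀ = ⌊√1735⌋ = 41.

[41; 1, 1, 1, 7, 1, 1, 1, 82]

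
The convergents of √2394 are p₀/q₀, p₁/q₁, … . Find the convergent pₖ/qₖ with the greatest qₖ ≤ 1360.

√2394 = [48; 1, 12, 1, 96, …] (period length 4).
Convergents:
  p_0/q_0 = 48/1
  p_1/q_1 = 49/1
  p_2/q_2 = 636/13
  p_3/q_3 = 685/14
  p_4/q_4 = 66396/1357
  p_5/q_5 = 67081/1371
q_4 = 1357 ≤ 1360 < 1371 = q_5, so the answer is 66396/1357.

66396/1357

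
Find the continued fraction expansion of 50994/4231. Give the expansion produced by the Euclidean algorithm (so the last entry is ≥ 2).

[12; 19, 17, 13]

50994 = 12×4231 + 222
4231 = 19×222 + 13
222 = 17×13 + 1
13 = 13×1 + 0  (stop)
So 50994/4231 = [12; 19, 17, 13].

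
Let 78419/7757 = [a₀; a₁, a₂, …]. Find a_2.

7

78419 = 10·7757 + 849   →  a_0 = 10
7757 = 9·849 + 116   →  a_1 = 9
849 = 7·116 + 37   →  a_2 = 7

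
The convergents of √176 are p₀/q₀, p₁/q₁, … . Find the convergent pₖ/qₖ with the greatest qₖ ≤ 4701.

21107/1591

√176 = [13; 3, 1, 3, 26, …] (period length 4).
Convergents:
  p_0/q_0 = 13/1
  p_1/q_1 = 40/3
  p_2/q_2 = 53/4
  p_3/q_3 = 199/15
  p_4/q_4 = 5227/394
  p_5/q_5 = 15880/1197
  p_6/q_6 = 21107/1591
  p_7/q_7 = 79201/5970
q_6 = 1591 ≤ 4701 < 5970 = q_7, so the answer is 21107/1591.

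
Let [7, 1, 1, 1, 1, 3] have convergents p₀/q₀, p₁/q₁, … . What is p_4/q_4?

Using pₖ = aₖpₖ₋₁ + pₖ₋₂, qₖ = aₖqₖ₋₁ + qₖ₋₂ (with p₋₁=1, p₋₂=0, q₋₁=0, q₋₂=1):
  k=0: a=7, p=7, q=1
  k=1: a=1, p=8, q=1
  k=2: a=1, p=15, q=2
  k=3: a=1, p=23, q=3
  k=4: a=1, p=38, q=5

38/5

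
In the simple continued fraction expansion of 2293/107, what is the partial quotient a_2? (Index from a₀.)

2293 = 21·107 + 46   →  a_0 = 21
107 = 2·46 + 15   →  a_1 = 2
46 = 3·15 + 1   →  a_2 = 3

3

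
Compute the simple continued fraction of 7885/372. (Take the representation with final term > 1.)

[21; 5, 10, 2, 3]

7885 = 21·372 + 73
372 = 5·73 + 7
73 = 10·7 + 3
7 = 2·3 + 1
3 = 3·1 + 0  (stop)
So 7885/372 = [21; 5, 10, 2, 3].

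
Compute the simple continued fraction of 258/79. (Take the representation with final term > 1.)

[3; 3, 1, 3, 5]

258 = 3×79 + 21
79 = 3×21 + 16
21 = 1×16 + 5
16 = 3×5 + 1
5 = 5×1 + 0  (stop)
So 258/79 = [3; 3, 1, 3, 5].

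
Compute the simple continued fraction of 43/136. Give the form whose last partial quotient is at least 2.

43 = 0×136 + 43
136 = 3×43 + 7
43 = 6×7 + 1
7 = 7×1 + 0  (stop)
So 43/136 = [0; 3, 6, 7].

[0; 3, 6, 7]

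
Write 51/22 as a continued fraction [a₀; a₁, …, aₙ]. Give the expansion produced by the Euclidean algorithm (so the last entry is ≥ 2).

[2; 3, 7]

51 = 2×22 + 7
22 = 3×7 + 1
7 = 7×1 + 0  (stop)
So 51/22 = [2; 3, 7].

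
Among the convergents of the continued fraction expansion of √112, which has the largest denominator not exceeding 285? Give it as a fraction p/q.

√112 = [10; 1, 1, 2, 1, 1, 20, …] (period length 6).
Convergents:
  p_0/q_0 = 10/1
  p_1/q_1 = 11/1
  p_2/q_2 = 21/2
  p_3/q_3 = 53/5
  p_4/q_4 = 74/7
  p_5/q_5 = 127/12
  p_6/q_6 = 2614/247
  p_7/q_7 = 2741/259
  p_8/q_8 = 5355/506
q_7 = 259 ≤ 285 < 506 = q_8, so the answer is 2741/259.

2741/259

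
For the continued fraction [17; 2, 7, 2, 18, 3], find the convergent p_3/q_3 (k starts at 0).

559/32

Using pₖ = aₖpₖ₋₁ + pₖ₋₂, qₖ = aₖqₖ₋₁ + qₖ₋₂ (with p₋₁=1, p₋₂=0, q₋₁=0, q₋₂=1):
  k=0: a=17, p=17, q=1
  k=1: a=2, p=35, q=2
  k=2: a=7, p=262, q=15
  k=3: a=2, p=559, q=32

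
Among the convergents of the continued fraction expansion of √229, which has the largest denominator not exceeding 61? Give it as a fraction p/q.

227/15

√229 = [15; 7, 1, 1, 7, 30, …] (period length 5).
Convergents:
  p_0/q_0 = 15/1
  p_1/q_1 = 106/7
  p_2/q_2 = 121/8
  p_3/q_3 = 227/15
  p_4/q_4 = 1710/113
q_3 = 15 ≤ 61 < 113 = q_4, so the answer is 227/15.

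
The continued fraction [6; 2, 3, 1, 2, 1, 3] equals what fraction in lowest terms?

818/127

Fold from the inside: start with 3/1.
  1 + 1/3 = 4/3
  2 + 3/4 = 11/4
  1 + 4/11 = 15/11
  3 + 11/15 = 56/15
  2 + 15/56 = 127/56
  6 + 56/127 = 818/127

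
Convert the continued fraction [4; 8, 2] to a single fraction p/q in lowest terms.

70/17

Using pₖ = aₖpₖ₋₁ + pₖ₋₂ and qₖ = aₖqₖ₋₁ + qₖ₋₂:
  k=0: a=4, p=4, q=1
  k=1: a=8, p=33, q=8
  k=2: a=2, p=70, q=17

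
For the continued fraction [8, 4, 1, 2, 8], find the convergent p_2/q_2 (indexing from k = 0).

Using pₖ = aₖpₖ₋₁ + pₖ₋₂, qₖ = aₖqₖ₋₁ + qₖ₋₂ (with p₋₁=1, p₋₂=0, q₋₁=0, q₋₂=1):
  k=0: a=8, p=8, q=1
  k=1: a=4, p=33, q=4
  k=2: a=1, p=41, q=5

41/5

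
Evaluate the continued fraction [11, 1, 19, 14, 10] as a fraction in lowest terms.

33819/2830

Using pₖ = aₖpₖ₋₁ + pₖ₋₂ and qₖ = aₖqₖ₋₁ + qₖ₋₂:
  k=0: a=11, p=11, q=1
  k=1: a=1, p=12, q=1
  k=2: a=19, p=239, q=20
  k=3: a=14, p=3358, q=281
  k=4: a=10, p=33819, q=2830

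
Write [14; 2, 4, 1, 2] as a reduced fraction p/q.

Fold from the inside: start with 2/1.
  1 + 1/2 = 3/2
  4 + 2/3 = 14/3
  2 + 3/14 = 31/14
  14 + 14/31 = 448/31

448/31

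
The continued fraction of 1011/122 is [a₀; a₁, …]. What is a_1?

1011 = 8·122 + 35   →  a_0 = 8
122 = 3·35 + 17   →  a_1 = 3

3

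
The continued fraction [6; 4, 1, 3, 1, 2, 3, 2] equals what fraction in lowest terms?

Fold from the inside: start with 2/1.
  3 + 1/2 = 7/2
  2 + 2/7 = 16/7
  1 + 7/16 = 23/16
  3 + 16/23 = 85/23
  1 + 23/85 = 108/85
  4 + 85/108 = 517/108
  6 + 108/517 = 3210/517

3210/517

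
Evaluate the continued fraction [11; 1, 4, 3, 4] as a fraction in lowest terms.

Using pₖ = aₖpₖ₋₁ + pₖ₋₂ and qₖ = aₖqₖ₋₁ + qₖ₋₂:
  k=0: a=11, p=11, q=1
  k=1: a=1, p=12, q=1
  k=2: a=4, p=59, q=5
  k=3: a=3, p=189, q=16
  k=4: a=4, p=815, q=69

815/69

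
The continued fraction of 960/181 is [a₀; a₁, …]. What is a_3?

960 = 5·181 + 55   →  a_0 = 5
181 = 3·55 + 16   →  a_1 = 3
55 = 3·16 + 7   →  a_2 = 3
16 = 2·7 + 2   →  a_3 = 2

2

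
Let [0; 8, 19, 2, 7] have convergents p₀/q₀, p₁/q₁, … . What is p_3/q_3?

Using pₖ = aₖpₖ₋₁ + pₖ₋₂, qₖ = aₖqₖ₋₁ + qₖ₋₂ (with p₋₁=1, p₋₂=0, q₋₁=0, q₋₂=1):
  k=0: a=0, p=0, q=1
  k=1: a=8, p=1, q=8
  k=2: a=19, p=19, q=153
  k=3: a=2, p=39, q=314

39/314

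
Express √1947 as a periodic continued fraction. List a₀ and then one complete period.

[44; 8, 88]

a₀ = ⌊√1947⌋ = 44.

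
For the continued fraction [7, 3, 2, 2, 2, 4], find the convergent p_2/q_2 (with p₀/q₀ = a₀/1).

Using pₖ = aₖpₖ₋₁ + pₖ₋₂, qₖ = aₖqₖ₋₁ + qₖ₋₂ (with p₋₁=1, p₋₂=0, q₋₁=0, q₋₂=1):
  k=0: a=7, p=7, q=1
  k=1: a=3, p=22, q=3
  k=2: a=2, p=51, q=7

51/7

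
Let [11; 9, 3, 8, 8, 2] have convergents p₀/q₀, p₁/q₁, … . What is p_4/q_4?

Using pₖ = aₖpₖ₋₁ + pₖ₋₂, qₖ = aₖqₖ₋₁ + qₖ₋₂ (with p₋₁=1, p₋₂=0, q₋₁=0, q₋₂=1):
  k=0: a=11, p=11, q=1
  k=1: a=9, p=100, q=9
  k=2: a=3, p=311, q=28
  k=3: a=8, p=2588, q=233
  k=4: a=8, p=21015, q=1892

21015/1892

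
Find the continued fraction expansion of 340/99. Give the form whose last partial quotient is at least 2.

340 = 3×99 + 43
99 = 2×43 + 13
43 = 3×13 + 4
13 = 3×4 + 1
4 = 4×1 + 0  (stop)
So 340/99 = [3; 2, 3, 3, 4].

[3; 2, 3, 3, 4]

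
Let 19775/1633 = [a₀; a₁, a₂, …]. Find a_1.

19775 = 12·1633 + 179   →  a_0 = 12
1633 = 9·179 + 22   →  a_1 = 9

9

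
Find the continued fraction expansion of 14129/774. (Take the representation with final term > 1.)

[18; 3, 1, 13, 14]

14129 = 18*774 + 197
774 = 3*197 + 183
197 = 1*183 + 14
183 = 13*14 + 1
14 = 14*1 + 0  (stop)
So 14129/774 = [18; 3, 1, 13, 14].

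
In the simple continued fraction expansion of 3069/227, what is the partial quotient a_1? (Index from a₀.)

1

3069 = 13·227 + 118   →  a_0 = 13
227 = 1·118 + 109   →  a_1 = 1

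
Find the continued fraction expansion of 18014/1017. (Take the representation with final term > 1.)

[17; 1, 2, 2, 14, 10]

18014 = 17×1017 + 725
1017 = 1×725 + 292
725 = 2×292 + 141
292 = 2×141 + 10
141 = 14×10 + 1
10 = 10×1 + 0  (stop)
So 18014/1017 = [17; 1, 2, 2, 14, 10].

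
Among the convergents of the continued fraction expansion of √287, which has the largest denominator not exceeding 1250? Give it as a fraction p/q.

√287 = [16; 1, 15, 1, 32, …] (period length 4).
Convergents:
  p_0/q_0 = 16/1
  p_1/q_1 = 17/1
  p_2/q_2 = 271/16
  p_3/q_3 = 288/17
  p_4/q_4 = 9487/560
  p_5/q_5 = 9775/577
  p_6/q_6 = 156112/9215
q_5 = 577 ≤ 1250 < 9215 = q_6, so the answer is 9775/577.

9775/577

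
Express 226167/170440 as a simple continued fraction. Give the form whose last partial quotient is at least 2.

[1; 3, 17, 10, 17, 19]

226167 = 1*170440 + 55727
170440 = 3*55727 + 3259
55727 = 17*3259 + 324
3259 = 10*324 + 19
324 = 17*19 + 1
19 = 19*1 + 0  (stop)
So 226167/170440 = [1; 3, 17, 10, 17, 19].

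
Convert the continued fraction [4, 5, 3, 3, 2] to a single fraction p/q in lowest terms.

Using pₖ = aₖpₖ₋₁ + pₖ₋₂ and qₖ = aₖqₖ₋₁ + qₖ₋₂:
  k=0: a=4, p=4, q=1
  k=1: a=5, p=21, q=5
  k=2: a=3, p=67, q=16
  k=3: a=3, p=222, q=53
  k=4: a=2, p=511, q=122

511/122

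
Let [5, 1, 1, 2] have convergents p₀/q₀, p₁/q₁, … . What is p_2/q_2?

11/2

Using pₖ = aₖpₖ₋₁ + pₖ₋₂, qₖ = aₖqₖ₋₁ + qₖ₋₂ (with p₋₁=1, p₋₂=0, q₋₁=0, q₋₂=1):
  k=0: a=5, p=5, q=1
  k=1: a=1, p=6, q=1
  k=2: a=1, p=11, q=2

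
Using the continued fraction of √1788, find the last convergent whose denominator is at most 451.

12474/295

√1788 = [42; 3, 1, 1, 20, 1, 1, 3, 84, …] (period length 8).
Convergents:
  p_0/q_0 = 42/1
  p_1/q_1 = 127/3
  p_2/q_2 = 169/4
  p_3/q_3 = 296/7
  p_4/q_4 = 6089/144
  p_5/q_5 = 6385/151
  p_6/q_6 = 12474/295
  p_7/q_7 = 43807/1036
q_6 = 295 ≤ 451 < 1036 = q_7, so the answer is 12474/295.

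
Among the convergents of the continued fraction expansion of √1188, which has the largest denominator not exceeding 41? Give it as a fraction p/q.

517/15

√1188 = [34; 2, 7, 6, 7, 2, 68, …] (period length 6).
Convergents:
  p_0/q_0 = 34/1
  p_1/q_1 = 69/2
  p_2/q_2 = 517/15
  p_3/q_3 = 3171/92
q_2 = 15 ≤ 41 < 92 = q_3, so the answer is 517/15.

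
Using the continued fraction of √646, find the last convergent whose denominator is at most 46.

305/12

√646 = [25; 2, 2, 2, 50, …] (period length 4).
Convergents:
  p_0/q_0 = 25/1
  p_1/q_1 = 51/2
  p_2/q_2 = 127/5
  p_3/q_3 = 305/12
  p_4/q_4 = 15377/605
q_3 = 12 ≤ 46 < 605 = q_4, so the answer is 305/12.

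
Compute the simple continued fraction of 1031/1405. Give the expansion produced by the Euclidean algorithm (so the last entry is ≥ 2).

[0; 1, 2, 1, 3, 9, 10]

1031 = 0*1405 + 1031
1405 = 1*1031 + 374
1031 = 2*374 + 283
374 = 1*283 + 91
283 = 3*91 + 10
91 = 9*10 + 1
10 = 10*1 + 0  (stop)
So 1031/1405 = [0; 1, 2, 1, 3, 9, 10].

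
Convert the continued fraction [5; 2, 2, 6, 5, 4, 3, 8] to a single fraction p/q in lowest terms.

100661/18620

Fold from the inside: start with 8/1.
  3 + 1/8 = 25/8
  4 + 8/25 = 108/25
  5 + 25/108 = 565/108
  6 + 108/565 = 3498/565
  2 + 565/3498 = 7561/3498
  2 + 3498/7561 = 18620/7561
  5 + 7561/18620 = 100661/18620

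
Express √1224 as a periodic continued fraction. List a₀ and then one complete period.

[34; 1, 68]

a₀ = ⌊√1224⌋ = 34.
With m₀=0, d₀=1 and mₖ₊₁ = dₖaₖ − mₖ, dₖ₊₁ = (n − mₖ₊₁²)/dₖ, aₖ₊₁ = ⌊(a₀+mₖ₊₁)/dₖ₊₁⌋:
  k=1: m=34, d=68, a=1
  k=2: m=34, d=1, a=68
d=1 and a=2a₀=68 at k=2, so the next step gives (m, d) = (34, 68) again — its k=1 value — and the period has length 2.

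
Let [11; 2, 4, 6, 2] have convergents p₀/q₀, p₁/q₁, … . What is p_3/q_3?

641/56

Using pₖ = aₖpₖ₋₁ + pₖ₋₂, qₖ = aₖqₖ₋₁ + qₖ₋₂ (with p₋₁=1, p₋₂=0, q₋₁=0, q₋₂=1):
  k=0: a=11, p=11, q=1
  k=1: a=2, p=23, q=2
  k=2: a=4, p=103, q=9
  k=3: a=6, p=641, q=56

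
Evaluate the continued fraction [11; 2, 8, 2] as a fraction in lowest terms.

Using pₖ = aₖpₖ₋₁ + pₖ₋₂ and qₖ = aₖqₖ₋₁ + qₖ₋₂:
  k=0: a=11, p=11, q=1
  k=1: a=2, p=23, q=2
  k=2: a=8, p=195, q=17
  k=3: a=2, p=413, q=36

413/36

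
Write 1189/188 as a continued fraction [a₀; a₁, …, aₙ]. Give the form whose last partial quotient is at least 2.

1189 = 6×188 + 61
188 = 3×61 + 5
61 = 12×5 + 1
5 = 5×1 + 0  (stop)
So 1189/188 = [6; 3, 12, 5].

[6; 3, 12, 5]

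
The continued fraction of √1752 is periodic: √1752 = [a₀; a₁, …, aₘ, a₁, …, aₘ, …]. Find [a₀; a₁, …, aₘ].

a₀ = ⌊√1752⌋ = 41.
With m₀=0, d₀=1 and mₖ₊₁ = dₖaₖ − mₖ, dₖ₊₁ = (n − mₖ₊₁²)/dₖ, aₖ₊₁ = ⌊(a₀+mₖ₊₁)/dₖ₊₁⌋:
  k=1: m=41, d=71, a=1
  k=2: m=30, d=12, a=5
  k=3: m=30, d=71, a=1
  k=4: m=41, d=1, a=82
d=1 and a=2a₀=82 at k=4, so the next step gives (m, d) = (41, 71) again — its k=1 value — and the period has length 4.

[41; 1, 5, 1, 82]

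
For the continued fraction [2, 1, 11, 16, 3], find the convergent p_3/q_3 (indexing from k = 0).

Using pₖ = aₖpₖ₋₁ + pₖ₋₂, qₖ = aₖqₖ₋₁ + qₖ₋₂ (with p₋₁=1, p₋₂=0, q₋₁=0, q₋₂=1):
  k=0: a=2, p=2, q=1
  k=1: a=1, p=3, q=1
  k=2: a=11, p=35, q=12
  k=3: a=16, p=563, q=193

563/193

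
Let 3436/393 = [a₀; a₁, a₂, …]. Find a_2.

3436 = 8·393 + 292   →  a_0 = 8
393 = 1·292 + 101   →  a_1 = 1
292 = 2·101 + 90   →  a_2 = 2

2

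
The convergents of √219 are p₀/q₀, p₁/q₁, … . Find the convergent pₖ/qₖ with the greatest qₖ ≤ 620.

√219 = [14; 1, 3, 1, 28, …] (period length 4).
Convergents:
  p_0/q_0 = 14/1
  p_1/q_1 = 15/1
  p_2/q_2 = 59/4
  p_3/q_3 = 74/5
  p_4/q_4 = 2131/144
  p_5/q_5 = 2205/149
  p_6/q_6 = 8746/591
  p_7/q_7 = 10951/740
q_6 = 591 ≤ 620 < 740 = q_7, so the answer is 8746/591.

8746/591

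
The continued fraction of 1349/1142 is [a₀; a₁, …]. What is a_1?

1349 = 1·1142 + 207   →  a_0 = 1
1142 = 5·207 + 107   →  a_1 = 5

5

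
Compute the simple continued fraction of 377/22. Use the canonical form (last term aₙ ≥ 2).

[17; 7, 3]

377 = 17*22 + 3
22 = 7*3 + 1
3 = 3*1 + 0  (stop)
So 377/22 = [17; 7, 3].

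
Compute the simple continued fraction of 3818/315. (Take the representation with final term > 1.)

3818 = 12×315 + 38
315 = 8×38 + 11
38 = 3×11 + 5
11 = 2×5 + 1
5 = 5×1 + 0  (stop)
So 3818/315 = [12; 8, 3, 2, 5].

[12; 8, 3, 2, 5]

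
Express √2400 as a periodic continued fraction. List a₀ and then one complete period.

a₀ = ⌊√2400⌋ = 48.

[48; 1, 96]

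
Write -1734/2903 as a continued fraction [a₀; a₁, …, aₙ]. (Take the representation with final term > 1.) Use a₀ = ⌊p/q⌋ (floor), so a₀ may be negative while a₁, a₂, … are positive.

-1734 = -1*2903 + 1169
2903 = 2*1169 + 565
1169 = 2*565 + 39
565 = 14*39 + 19
39 = 2*19 + 1
19 = 19*1 + 0  (stop)
So -1734/2903 = [-1; 2, 2, 14, 2, 19].

[-1; 2, 2, 14, 2, 19]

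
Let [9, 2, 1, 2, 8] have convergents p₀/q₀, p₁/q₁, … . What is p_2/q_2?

28/3

Using pₖ = aₖpₖ₋₁ + pₖ₋₂, qₖ = aₖqₖ₋₁ + qₖ₋₂ (with p₋₁=1, p₋₂=0, q₋₁=0, q₋₂=1):
  k=0: a=9, p=9, q=1
  k=1: a=2, p=19, q=2
  k=2: a=1, p=28, q=3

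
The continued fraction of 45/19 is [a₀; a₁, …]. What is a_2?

45 = 2·19 + 7   →  a_0 = 2
19 = 2·7 + 5   →  a_1 = 2
7 = 1·5 + 2   →  a_2 = 1

1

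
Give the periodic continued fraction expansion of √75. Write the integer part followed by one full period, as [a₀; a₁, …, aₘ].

a₀ = ⌊√75⌋ = 8.
With m₀=0, d₀=1 and mₖ₊₁ = dₖaₖ − mₖ, dₖ₊₁ = (n − mₖ₊₁²)/dₖ, aₖ₊₁ = ⌊(a₀+mₖ₊₁)/dₖ₊₁⌋:
  k=1: m=8, d=11, a=1
  k=2: m=3, d=6, a=1
  k=3: m=3, d=11, a=1
  k=4: m=8, d=1, a=16
d=1 and a=2a₀=16 at k=4, so the next step gives (m, d) = (8, 11) again — its k=1 value — and the period has length 4.

[8; 1, 1, 1, 16]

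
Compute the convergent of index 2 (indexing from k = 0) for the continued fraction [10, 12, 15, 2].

Using pₖ = aₖpₖ₋₁ + pₖ₋₂, qₖ = aₖqₖ₋₁ + qₖ₋₂ (with p₋₁=1, p₋₂=0, q₋₁=0, q₋₂=1):
  k=0: a=10, p=10, q=1
  k=1: a=12, p=121, q=12
  k=2: a=15, p=1825, q=181

1825/181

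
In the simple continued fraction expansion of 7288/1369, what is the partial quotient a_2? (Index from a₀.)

11

7288 = 5·1369 + 443   →  a_0 = 5
1369 = 3·443 + 40   →  a_1 = 3
443 = 11·40 + 3   →  a_2 = 11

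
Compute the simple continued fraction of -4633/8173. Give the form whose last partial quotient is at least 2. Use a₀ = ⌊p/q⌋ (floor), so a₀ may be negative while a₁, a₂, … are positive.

[-1; 2, 3, 4, 5, 3, 16]

-4633 = -1·8173 + 3540
8173 = 2·3540 + 1093
3540 = 3·1093 + 261
1093 = 4·261 + 49
261 = 5·49 + 16
49 = 3·16 + 1
16 = 16·1 + 0  (stop)
So -4633/8173 = [-1; 2, 3, 4, 5, 3, 16].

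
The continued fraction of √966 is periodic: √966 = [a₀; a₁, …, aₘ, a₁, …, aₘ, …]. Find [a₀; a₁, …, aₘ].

[31; 12, 2, 2, 2, 12, 62]

a₀ = ⌊√966⌋ = 31.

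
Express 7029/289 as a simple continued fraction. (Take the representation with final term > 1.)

[24; 3, 9, 3, 3]

7029 = 24*289 + 93
289 = 3*93 + 10
93 = 9*10 + 3
10 = 3*3 + 1
3 = 3*1 + 0  (stop)
So 7029/289 = [24; 3, 9, 3, 3].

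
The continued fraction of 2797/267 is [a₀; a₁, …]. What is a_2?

2797 = 10·267 + 127   →  a_0 = 10
267 = 2·127 + 13   →  a_1 = 2
127 = 9·13 + 10   →  a_2 = 9

9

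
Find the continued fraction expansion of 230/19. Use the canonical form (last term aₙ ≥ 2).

230 = 12×19 + 2
19 = 9×2 + 1
2 = 2×1 + 0  (stop)
So 230/19 = [12; 9, 2].

[12; 9, 2]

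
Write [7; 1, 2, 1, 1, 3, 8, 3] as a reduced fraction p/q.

4987/646

Using pₖ = aₖpₖ₋₁ + pₖ₋₂ and qₖ = aₖqₖ₋₁ + qₖ₋₂:
  k=0: a=7, p=7, q=1
  k=1: a=1, p=8, q=1
  k=2: a=2, p=23, q=3
  k=3: a=1, p=31, q=4
  k=4: a=1, p=54, q=7
  k=5: a=3, p=193, q=25
  k=6: a=8, p=1598, q=207
  k=7: a=3, p=4987, q=646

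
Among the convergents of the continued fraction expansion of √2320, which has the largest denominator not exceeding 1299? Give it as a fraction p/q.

√2320 = [48; 6, 96, …] (period length 2).
Convergents:
  p_0/q_0 = 48/1
  p_1/q_1 = 289/6
  p_2/q_2 = 27792/577
  p_3/q_3 = 167041/3468
q_2 = 577 ≤ 1299 < 3468 = q_3, so the answer is 27792/577.

27792/577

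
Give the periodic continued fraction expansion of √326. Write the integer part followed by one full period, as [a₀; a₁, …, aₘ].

[18; 18, 36]

a₀ = ⌊√326⌋ = 18.
With m₀=0, d₀=1 and mₖ₊₁ = dₖaₖ − mₖ, dₖ₊₁ = (n − mₖ₊₁²)/dₖ, aₖ₊₁ = ⌊(a₀+mₖ₊₁)/dₖ₊₁⌋:
  k=1: m=18, d=2, a=18
  k=2: m=18, d=1, a=36
d=1 and a=2a₀=36 at k=2, so the next step gives (m, d) = (18, 2) again — its k=1 value — and the period has length 2.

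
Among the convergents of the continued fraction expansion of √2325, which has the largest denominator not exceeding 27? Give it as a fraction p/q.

√2325 = [48; 4, 1, 1, 2, 1, 1, 4, 96, …] (period length 8).
Convergents:
  p_0/q_0 = 48/1
  p_1/q_1 = 193/4
  p_2/q_2 = 241/5
  p_3/q_3 = 434/9
  p_4/q_4 = 1109/23
  p_5/q_5 = 1543/32
q_4 = 23 ≤ 27 < 32 = q_5, so the answer is 1109/23.

1109/23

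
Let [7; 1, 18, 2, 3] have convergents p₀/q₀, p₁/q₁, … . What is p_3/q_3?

310/39

Using pₖ = aₖpₖ₋₁ + pₖ₋₂, qₖ = aₖqₖ₋₁ + qₖ₋₂ (with p₋₁=1, p₋₂=0, q₋₁=0, q₋₂=1):
  k=0: a=7, p=7, q=1
  k=1: a=1, p=8, q=1
  k=2: a=18, p=151, q=19
  k=3: a=2, p=310, q=39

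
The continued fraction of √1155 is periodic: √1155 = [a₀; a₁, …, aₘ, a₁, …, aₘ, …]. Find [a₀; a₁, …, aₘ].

a₀ = ⌊√1155⌋ = 33.
With m₀=0, d₀=1 and mₖ₊₁ = dₖaₖ − mₖ, dₖ₊₁ = (n − mₖ₊₁²)/dₖ, aₖ₊₁ = ⌊(a₀+mₖ₊₁)/dₖ₊₁⌋:
  k=1: m=33, d=66, a=1
  k=2: m=33, d=1, a=66
d=1 and a=2a₀=66 at k=2, so the next step gives (m, d) = (33, 66) again — its k=1 value — and the period has length 2.

[33; 1, 66]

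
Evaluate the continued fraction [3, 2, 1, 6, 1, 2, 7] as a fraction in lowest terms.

1624/485

Using pₖ = aₖpₖ₋₁ + pₖ₋₂ and qₖ = aₖqₖ₋₁ + qₖ₋₂:
  k=0: a=3, p=3, q=1
  k=1: a=2, p=7, q=2
  k=2: a=1, p=10, q=3
  k=3: a=6, p=67, q=20
  k=4: a=1, p=77, q=23
  k=5: a=2, p=221, q=66
  k=6: a=7, p=1624, q=485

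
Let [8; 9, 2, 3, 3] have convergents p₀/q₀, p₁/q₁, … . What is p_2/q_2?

Using pₖ = aₖpₖ₋₁ + pₖ₋₂, qₖ = aₖqₖ₋₁ + qₖ₋₂ (with p₋₁=1, p₋₂=0, q₋₁=0, q₋₂=1):
  k=0: a=8, p=8, q=1
  k=1: a=9, p=73, q=9
  k=2: a=2, p=154, q=19

154/19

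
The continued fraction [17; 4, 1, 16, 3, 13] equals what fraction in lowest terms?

Fold from the inside: start with 13/1.
  3 + 1/13 = 40/13
  16 + 13/40 = 653/40
  1 + 40/653 = 693/653
  4 + 653/693 = 3425/693
  17 + 693/3425 = 58918/3425

58918/3425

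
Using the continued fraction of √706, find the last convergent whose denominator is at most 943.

√706 = [26; 1, 1, 3, 26, 3, 1, 1, 52, …] (period length 8).
Convergents:
  p_0/q_0 = 26/1
  p_1/q_1 = 27/1
  p_2/q_2 = 53/2
  p_3/q_3 = 186/7
  p_4/q_4 = 4889/184
  p_5/q_5 = 14853/559
  p_6/q_6 = 19742/743
  p_7/q_7 = 34595/1302
q_6 = 743 ≤ 943 < 1302 = q_7, so the answer is 19742/743.

19742/743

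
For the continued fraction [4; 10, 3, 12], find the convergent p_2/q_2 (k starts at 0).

127/31

Using pₖ = aₖpₖ₋₁ + pₖ₋₂, qₖ = aₖqₖ₋₁ + qₖ₋₂ (with p₋₁=1, p₋₂=0, q₋₁=0, q₋₂=1):
  k=0: a=4, p=4, q=1
  k=1: a=10, p=41, q=10
  k=2: a=3, p=127, q=31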